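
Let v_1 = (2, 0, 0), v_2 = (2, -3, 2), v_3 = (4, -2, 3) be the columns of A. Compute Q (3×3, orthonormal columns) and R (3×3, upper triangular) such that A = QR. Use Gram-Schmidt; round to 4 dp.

v_1 = (2, 0, 0); ‖v_1‖ = 2.0000, so e_1 = (1.0000, 0.0000, 0.0000).
e_1·v_2 = 1.0000·2 + 0.0000·(-3) + 0.0000·2 = 2.0000.
u_2 = v_2 − 2.0000·e_1 = (0.0000, -3.0000, 2.0000).
‖u_2‖ = 3.6056, so e_2 = (0.0000, -0.8321, 0.5547).
e_1·v_3 = 1.0000·4 + 0.0000·(-2) + 0.0000·3 = 4.0000; e_2·v_3 = 0.0000·4 + (-0.8321)·(-2) + 0.5547·3 = 3.3282.
u_3 = v_3 − 4.0000·e_1 − 3.3282·e_2 = (0.0000, 0.7692, 1.1538).
‖u_3‖ = 1.3868, so e_3 = (0.0000, 0.5547, 0.8321).

Q = [[1.0000, 0.0000, 0.0000], [0.0000, -0.8321, 0.5547], [0.0000, 0.5547, 0.8321]], R = [[2.0000, 2.0000, 4.0000], [0.0000, 3.6056, 3.3282], [0.0000, 0.0000, 1.3868]]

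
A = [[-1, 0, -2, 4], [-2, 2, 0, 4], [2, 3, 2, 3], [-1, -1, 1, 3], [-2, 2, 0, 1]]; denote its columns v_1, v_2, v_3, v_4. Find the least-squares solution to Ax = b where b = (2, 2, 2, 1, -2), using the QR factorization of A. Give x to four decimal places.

x = (0.6492, -0.2208, -0.2007, 0.6642)

v_1 = (-1, -2, 2, -1, -2); ‖v_1‖ = 3.7417, so q_1 = (-0.2673, -0.5345, 0.5345, -0.2673, -0.5345).
q_1·v_2 = (-0.2673)·0 + (-0.5345)·2 + 0.5345·3 + (-0.2673)·(-1) + (-0.5345)·2 = -0.2673.
u_2 = v_2 + 0.2673·q_1 = (-0.0714, 1.8571, 3.1429, -1.0714, 1.8571).
‖u_2‖ = 4.2342, so q_2 = (-0.0169, 0.4386, 0.7423, -0.2530, 0.4386).
q_1·v_3 = (-0.2673)·(-2) + (-0.5345)·0 + 0.5345·2 + (-0.2673)·1 + (-0.5345)·0 = 1.3363; q_2·v_3 = (-0.0169)·(-2) + 0.4386·0 + 0.7423·2 + (-0.2530)·1 + 0.4386·0 = 1.2652.
u_3 = v_3 − 1.3363·q_1 − 1.2652·q_2 = (-1.6215, 0.1594, 0.3466, 1.6773, 0.1594).
‖u_3‖ = 2.3693, so q_3 = (-0.6844, 0.0673, 0.1463, 0.7079, 0.0673).
q_1·v_4 = (-0.2673)·4 + (-0.5345)·4 + 0.5345·3 + (-0.2673)·3 + (-0.5345)·1 = -2.9399; q_2·v_4 = (-0.0169)·4 + 0.4386·4 + 0.7423·3 + (-0.2530)·3 + 0.4386·1 = 3.5932; q_3·v_4 = (-0.6844)·4 + 0.0673·4 + 0.1463·3 + 0.7079·3 + 0.0673·1 = 0.1614.
u_4 = v_4 + 2.9399·q_1 − 3.5932·q_2 − 0.1614·q_3 = (3.3854, 0.8417, 1.8808, 3.0092, -2.1583).
‖u_4‖ = 5.4240, so q_4 = (0.6241, 0.1552, 0.3467, 0.5548, -0.3979).
Qᵀb = (0.2673, 1.1977, -0.3683, 3.6028).
Back-substitute: x_4 = 3.6028/5.4240 = 0.6642.
x_3 = (-0.3683 − 0.1614·0.6642)/2.3693 = -0.2007.
x_2 = (1.1977 − 1.2652·(-0.2007) − 3.5932·0.6642)/4.2342 = -0.2208.
x_1 = (0.2673 + 0.2673·(-0.2208) − 1.3363·(-0.2007) + 2.9399·0.6642)/3.7417 = 0.6492.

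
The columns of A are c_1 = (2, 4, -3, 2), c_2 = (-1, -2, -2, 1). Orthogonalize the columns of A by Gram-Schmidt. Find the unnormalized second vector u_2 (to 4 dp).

q_1 = c_1/‖c_1‖ = (2, 4, -3, 2)/5.7446 = (0.3482, 0.6963, -0.5222, 0.3482).
r_{12} = q_1·c_2 = -0.3482.
u_2 = c_2 + 0.3482·q_1 = (-0.8788, -1.7576, -2.1818, 1.1212).

u_2 = (-0.8788, -1.7576, -2.1818, 1.1212)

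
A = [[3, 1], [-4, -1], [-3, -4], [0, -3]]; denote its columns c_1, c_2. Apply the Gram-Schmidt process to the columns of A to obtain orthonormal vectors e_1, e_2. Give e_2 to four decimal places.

e_2 = (-0.1671, 0.3052, -0.5741, -0.7412)

e_1 = c_1/‖c_1‖ = (3, -4, -3, 0)/5.8310 = (0.5145, -0.6860, -0.5145, 0.0000).
r_{12} = e_1·c_2 = 3.2585.
u_2 = c_2 − 3.2585·e_1 = (-0.6765, 1.2353, -2.3235, -3.0000).
‖u_2‖ = 4.0475, so e_2 = (-0.1671, 0.3052, -0.5741, -0.7412).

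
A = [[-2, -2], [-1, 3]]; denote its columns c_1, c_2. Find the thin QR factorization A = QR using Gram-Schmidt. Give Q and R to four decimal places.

e_1 = c_1/‖c_1‖ = (-2, -1)/2.2361 = (-0.8944, -0.4472).
r_{12} = e_1·c_2 = 0.4472.
u_2 = c_2 − 0.4472·e_1 = (-1.6000, 3.2000).
‖u_2‖ = 3.5777, so e_2 = (-0.4472, 0.8944).

Q = [[-0.8944, -0.4472], [-0.4472, 0.8944]], R = [[2.2361, 0.4472], [0.0000, 3.5777]]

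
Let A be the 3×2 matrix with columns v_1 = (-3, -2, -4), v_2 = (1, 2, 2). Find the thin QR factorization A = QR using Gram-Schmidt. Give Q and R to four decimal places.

Q = [[-0.5571, -0.4952], [-0.3714, 0.8666], [-0.7428, -0.0619]], R = [[5.3852, -2.7854], [0.0000, 1.1142]]

v_1 = (-3, -2, -4); ‖v_1‖ = 5.3852, so q_1 = (-0.5571, -0.3714, -0.7428).
q_1·v_2 = (-0.5571)·1 + (-0.3714)·2 + (-0.7428)·2 = -2.7854.
u_2 = v_2 + 2.7854·q_1 = (-0.5517, 0.9655, -0.0690).
‖u_2‖ = 1.1142, so q_2 = (-0.4952, 0.8666, -0.0619).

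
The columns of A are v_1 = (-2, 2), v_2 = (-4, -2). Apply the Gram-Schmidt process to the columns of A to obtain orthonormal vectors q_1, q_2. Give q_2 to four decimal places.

v_1 = (-2, 2); ‖v_1‖ = 2.8284, so q_1 = (-0.7071, 0.7071).
q_1·v_2 = (-0.7071)·(-4) + 0.7071·(-2) = 1.4142.
u_2 = v_2 − 1.4142·q_1 = (-3.0000, -3.0000).
‖u_2‖ = 4.2426, so q_2 = (-0.7071, -0.7071).

q_2 = (-0.7071, -0.7071)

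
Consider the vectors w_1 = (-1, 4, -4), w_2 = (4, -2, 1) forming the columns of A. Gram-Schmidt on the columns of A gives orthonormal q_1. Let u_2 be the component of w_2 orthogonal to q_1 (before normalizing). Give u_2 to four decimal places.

q_1 = w_1/‖w_1‖ = (-1, 4, -4)/5.7446 = (-0.1741, 0.6963, -0.6963).
r_{12} = q_1·w_2 = -2.7852.
u_2 = w_2 + 2.7852·q_1 = (3.5152, -0.0606, -0.9394).

u_2 = (3.5152, -0.0606, -0.9394)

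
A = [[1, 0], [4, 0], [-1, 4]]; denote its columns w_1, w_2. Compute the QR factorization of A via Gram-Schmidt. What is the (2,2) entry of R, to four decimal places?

q_1 = w_1/‖w_1‖ = (1, 4, -1)/4.2426 = (0.2357, 0.9428, -0.2357).
r_{12} = q_1·w_2 = -0.9428.
u_2 = w_2 + 0.9428·q_1 = (0.2222, 0.8889, 3.7778).
r_{22} = ‖u_2‖ = 3.8873.

r_{22} = 3.8873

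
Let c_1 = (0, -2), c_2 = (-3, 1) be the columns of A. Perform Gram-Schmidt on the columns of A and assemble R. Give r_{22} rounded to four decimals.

c_1 = (0, -2); ‖c_1‖ = 2.0000, so q_1 = (0.0000, -1.0000).
q_1·c_2 = 0.0000·(-3) + (-1.0000)·1 = -1.0000.
u_2 = c_2 + 1.0000·q_1 = (-3.0000, 0.0000).
r_{22} = ‖u_2‖ = 3.0000.

r_{22} = 3.0000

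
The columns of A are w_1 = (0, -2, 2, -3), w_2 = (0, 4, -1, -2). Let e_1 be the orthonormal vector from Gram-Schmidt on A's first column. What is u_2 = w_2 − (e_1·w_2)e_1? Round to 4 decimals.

u_2 = (0.0000, 3.5294, -0.5294, -2.7059)

w_1 = (0, -2, 2, -3); ‖w_1‖ = 4.1231, so e_1 = (0.0000, -0.4851, 0.4851, -0.7276).
e_1·w_2 = 0.0000·0 + (-0.4851)·4 + 0.4851·(-1) + (-0.7276)·(-2) = -0.9701.
u_2 = w_2 + 0.9701·e_1 = (0.0000, 3.5294, -0.5294, -2.7059).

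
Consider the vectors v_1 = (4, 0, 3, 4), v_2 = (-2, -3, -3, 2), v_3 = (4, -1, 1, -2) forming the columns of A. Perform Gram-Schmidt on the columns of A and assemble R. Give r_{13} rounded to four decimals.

v_1 = (4, 0, 3, 4); ‖v_1‖ = 6.4031, so q_1 = (0.6247, 0.0000, 0.4685, 0.6247).
r_{13} = q_1·v_3 = 1.7179.

r_{13} = 1.7179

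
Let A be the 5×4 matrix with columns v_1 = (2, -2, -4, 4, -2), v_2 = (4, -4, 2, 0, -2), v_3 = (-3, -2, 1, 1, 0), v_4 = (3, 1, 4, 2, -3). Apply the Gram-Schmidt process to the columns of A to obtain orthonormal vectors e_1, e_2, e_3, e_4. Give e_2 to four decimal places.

e_1 = v_1/‖v_1‖ = (2, -2, -4, 4, -2)/6.6332 = (0.3015, -0.3015, -0.6030, 0.6030, -0.3015).
r_{12} = e_1·v_2 = 1.8091.
u_2 = v_2 − 1.8091·e_1 = (3.4545, -3.4545, 3.0909, -1.0909, -1.4545).
‖u_2‖ = 6.0603, so e_2 = (0.5700, -0.5700, 0.5100, -0.1800, -0.2400).

e_2 = (0.5700, -0.5700, 0.5100, -0.1800, -0.2400)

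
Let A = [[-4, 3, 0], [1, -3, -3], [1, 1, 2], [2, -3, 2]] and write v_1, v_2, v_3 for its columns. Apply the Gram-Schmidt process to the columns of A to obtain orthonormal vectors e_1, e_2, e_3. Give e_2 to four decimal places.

e_2 = (-0.2031, -0.6673, 0.6093, -0.3772)

v_1 = (-4, 1, 1, 2); ‖v_1‖ = 4.6904, so e_1 = (-0.8528, 0.2132, 0.2132, 0.4264).
e_1·v_2 = (-0.8528)·3 + 0.2132·(-3) + 0.2132·1 + 0.4264·(-3) = -4.2640.
u_2 = v_2 + 4.2640·e_1 = (-0.6364, -2.0909, 1.9091, -1.1818).
‖u_2‖ = 3.1334, so e_2 = (-0.2031, -0.6673, 0.6093, -0.3772).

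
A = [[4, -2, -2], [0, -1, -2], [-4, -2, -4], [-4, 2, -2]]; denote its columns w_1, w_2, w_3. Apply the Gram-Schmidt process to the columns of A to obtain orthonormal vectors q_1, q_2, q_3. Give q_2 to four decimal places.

q_2 = (-0.3904, -0.2928, -0.7807, 0.3904)

w_1 = (4, 0, -4, -4); ‖w_1‖ = 6.9282, so q_1 = (0.5774, 0.0000, -0.5774, -0.5774).
q_1·w_2 = 0.5774·(-2) + 0.0000·(-1) + (-0.5774)·(-2) + (-0.5774)·2 = -1.1547.
u_2 = w_2 + 1.1547·q_1 = (-1.3333, -1.0000, -2.6667, 1.3333).
‖u_2‖ = 3.4157, so q_2 = (-0.3904, -0.2928, -0.7807, 0.3904).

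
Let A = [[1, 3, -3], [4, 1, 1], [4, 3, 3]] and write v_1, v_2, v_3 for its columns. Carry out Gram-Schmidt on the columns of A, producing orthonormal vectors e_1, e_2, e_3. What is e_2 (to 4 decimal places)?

e_2 = (0.8539, -0.4590, 0.2455)

e_1 = v_1/‖v_1‖ = (1, 4, 4)/5.7446 = (0.1741, 0.6963, 0.6963).
r_{12} = e_1·v_2 = 3.3075.
u_2 = v_2 − 3.3075·e_1 = (2.4242, -1.3030, 0.6970).
‖u_2‖ = 2.8391, so e_2 = (0.8539, -0.4590, 0.2455).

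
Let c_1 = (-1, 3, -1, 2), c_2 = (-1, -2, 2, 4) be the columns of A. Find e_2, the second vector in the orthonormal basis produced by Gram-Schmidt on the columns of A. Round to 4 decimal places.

c_1 = (-1, 3, -1, 2); ‖c_1‖ = 3.8730, so e_1 = (-0.2582, 0.7746, -0.2582, 0.5164).
e_1·c_2 = (-0.2582)·(-1) + 0.7746·(-2) + (-0.2582)·2 + 0.5164·4 = 0.2582.
u_2 = c_2 − 0.2582·e_1 = (-0.9333, -2.2000, 2.0667, 3.8667).
‖u_2‖ = 4.9933, so e_2 = (-0.1869, -0.4406, 0.4139, 0.7744).

e_2 = (-0.1869, -0.4406, 0.4139, 0.7744)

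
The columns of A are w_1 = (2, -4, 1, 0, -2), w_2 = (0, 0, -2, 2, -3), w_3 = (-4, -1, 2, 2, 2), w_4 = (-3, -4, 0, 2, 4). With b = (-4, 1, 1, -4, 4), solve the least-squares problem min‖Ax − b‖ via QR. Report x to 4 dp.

w_1 = (2, -4, 1, 0, -2); ‖w_1‖ = 5.0000, so e_1 = (0.4000, -0.8000, 0.2000, 0.0000, -0.4000).
e_1·w_2 = 0.4000·0 + (-0.8000)·0 + 0.2000·(-2) + 0.0000·2 + (-0.4000)·(-3) = 0.8000.
u_2 = w_2 − 0.8000·e_1 = (-0.3200, 0.6400, -2.1600, 2.0000, -2.6800).
‖u_2‖ = 4.0447, so e_2 = (-0.0791, 0.1582, -0.5340, 0.4945, -0.6626).
e_1·w_3 = 0.4000·(-4) + (-0.8000)·(-1) + 0.2000·2 + 0.0000·2 + (-0.4000)·2 = -1.2000; e_2·w_3 = (-0.0791)·(-4) + 0.1582·(-1) + (-0.5340)·2 + 0.4945·2 + (-0.6626)·2 = -1.2461.
u_3 = w_3 + 1.2000·e_1 + 1.2461·e_2 = (-3.6186, -1.7628, 1.5746, 2.6161, 0.6944).
‖u_3‖ = 5.0997, so e_3 = (-0.7096, -0.3457, 0.3088, 0.5130, 0.1362).
e_1·w_4 = 0.4000·(-3) + (-0.8000)·(-4) + 0.2000·0 + 0.0000·2 + (-0.4000)·4 = 0.4000; e_2·w_4 = (-0.0791)·(-3) + 0.1582·(-4) + (-0.5340)·0 + 0.4945·2 + (-0.6626)·4 = -2.0570; e_3·w_4 = (-0.7096)·(-3) + (-0.3457)·(-4) + 0.3088·0 + 0.5130·2 + 0.1362·4 = 5.0820.
u_4 = w_4 − 0.4000·e_1 + 2.0570·e_2 − 5.0820·e_3 = (0.2833, -1.5978, -2.7476, 0.4101, 2.1051).
‖u_4‖ = 3.8447, so e_4 = (0.0737, -0.4156, -0.7146, 0.1067, 0.5475).
Qᵀb = (-3.8000, -4.6876, 1.2940, 0.3386).
Back-substitute: x_4 = 0.3386/3.8447 = 0.0881.
x_3 = (1.2940 − 5.0820·0.0881)/5.0997 = 0.1660.
x_2 = (-4.6876 + 1.2461·0.1660 + 2.0570·0.0881)/4.0447 = -1.0630.
x_1 = (-3.8000 − 0.8000·(-1.0630) + 1.2000·0.1660 − 0.4000·0.0881)/5.0000 = -0.5571.

x = (-0.5571, -1.0630, 0.1660, 0.0881)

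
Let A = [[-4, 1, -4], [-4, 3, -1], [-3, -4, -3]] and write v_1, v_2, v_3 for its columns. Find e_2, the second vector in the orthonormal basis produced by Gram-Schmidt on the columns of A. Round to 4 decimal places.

e_2 = (0.1205, 0.5157, -0.8483)

e_1 = v_1/‖v_1‖ = (-4, -4, -3)/6.4031 = (-0.6247, -0.6247, -0.4685).
r_{12} = e_1·v_2 = -0.6247.
u_2 = v_2 + 0.6247·e_1 = (0.6098, 2.6098, -4.2927).
‖u_2‖ = 5.0606, so e_2 = (0.1205, 0.5157, -0.8483).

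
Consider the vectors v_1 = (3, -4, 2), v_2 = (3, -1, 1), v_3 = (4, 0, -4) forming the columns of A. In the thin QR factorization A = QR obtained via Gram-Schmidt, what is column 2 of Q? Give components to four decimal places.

q_1 = v_1/‖v_1‖ = (3, -4, 2)/5.3852 = (0.5571, -0.7428, 0.3714).
r_{12} = q_1·v_2 = 2.7854.
u_2 = v_2 − 2.7854·q_1 = (1.4483, 1.0690, -0.0345).
‖u_2‖ = 1.8004, so q_2 = (0.8044, 0.5937, -0.0192).

q_2 = (0.8044, 0.5937, -0.0192)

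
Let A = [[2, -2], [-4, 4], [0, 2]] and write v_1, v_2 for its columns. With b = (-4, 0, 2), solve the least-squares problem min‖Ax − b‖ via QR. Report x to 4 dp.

x = (0.6000, 1.0000)

v_1 = (2, -4, 0); ‖v_1‖ = 4.4721, so e_1 = (0.4472, -0.8944, 0.0000).
e_1·v_2 = 0.4472·(-2) + (-0.8944)·4 + 0.0000·2 = -4.4721.
u_2 = v_2 + 4.4721·e_1 = (0.0000, 0.0000, 2.0000).
‖u_2‖ = 2.0000, so e_2 = (0.0000, 0.0000, 1.0000).
Qᵀb = (-1.7889, 2.0000).
Back-substitute: x_2 = 2.0000/2.0000 = 1.0000.
x_1 = (-1.7889 + 4.4721·1.0000)/4.4721 = 0.6000.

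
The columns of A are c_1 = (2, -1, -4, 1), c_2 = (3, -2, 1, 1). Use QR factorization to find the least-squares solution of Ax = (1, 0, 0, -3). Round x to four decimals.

q_1 = c_1/‖c_1‖ = (2, -1, -4, 1)/4.6904 = (0.4264, -0.2132, -0.8528, 0.2132).
r_{12} = q_1·c_2 = 1.0660.
u_2 = c_2 − 1.0660·q_1 = (2.5455, -1.7727, 1.9091, 0.7727).
‖u_2‖ = 3.7234, so q_2 = (0.6836, -0.4761, 0.5127, 0.2075).
Qᵀb = (-0.2132, 0.0610).
Back-substitute: x_2 = 0.0610/3.7234 = 0.0164.
x_1 = (-0.2132 − 1.0660·0.0164)/4.6904 = -0.0492.

x = (-0.0492, 0.0164)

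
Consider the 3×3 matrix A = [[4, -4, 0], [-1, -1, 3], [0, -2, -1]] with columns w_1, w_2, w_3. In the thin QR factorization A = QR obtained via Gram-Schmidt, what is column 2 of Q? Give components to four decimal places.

q_2 = (-0.1689, -0.6755, -0.7177)

w_1 = (4, -1, 0); ‖w_1‖ = 4.1231, so q_1 = (0.9701, -0.2425, 0.0000).
q_1·w_2 = 0.9701·(-4) + (-0.2425)·(-1) + 0.0000·(-2) = -3.6380.
u_2 = w_2 + 3.6380·q_1 = (-0.4706, -1.8824, -2.0000).
‖u_2‖ = 2.7865, so q_2 = (-0.1689, -0.6755, -0.7177).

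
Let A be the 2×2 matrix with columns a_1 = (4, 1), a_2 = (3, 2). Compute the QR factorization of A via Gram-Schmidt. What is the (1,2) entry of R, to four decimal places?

r_{12} = 3.3955

a_1 = (4, 1); ‖a_1‖ = 4.1231, so e_1 = (0.9701, 0.2425).
r_{12} = e_1·a_2 = 3.3955.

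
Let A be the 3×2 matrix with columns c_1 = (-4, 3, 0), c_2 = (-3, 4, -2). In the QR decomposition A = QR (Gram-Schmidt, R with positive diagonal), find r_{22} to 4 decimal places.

c_1 = (-4, 3, 0); ‖c_1‖ = 5.0000, so q_1 = (-0.8000, 0.6000, 0.0000).
q_1·c_2 = (-0.8000)·(-3) + 0.6000·4 + 0.0000·(-2) = 4.8000.
u_2 = c_2 − 4.8000·q_1 = (0.8400, 1.1200, -2.0000).
r_{22} = ‖u_2‖ = 2.4413.

r_{22} = 2.4413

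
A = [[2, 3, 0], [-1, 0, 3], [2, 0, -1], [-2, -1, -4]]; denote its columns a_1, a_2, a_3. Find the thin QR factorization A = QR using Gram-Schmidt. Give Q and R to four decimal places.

e_1 = a_1/‖a_1‖ = (2, -1, 2, -2)/3.6056 = (0.5547, -0.2774, 0.5547, -0.5547).
r_{12} = e_1·a_2 = 2.2188.
u_2 = a_2 − 2.2188·e_1 = (1.7692, 0.6154, -1.2308, 0.2308).
‖u_2‖ = 2.2532, so e_2 = (0.7852, 0.2731, -0.5462, 0.1024).
r_{13} = e_1·a_3 = 0.8321; r_{23} = e_2·a_3 = 0.9559.
u_3 = a_3 − 0.8321·e_1 − 0.9559·e_2 = (-1.2121, 2.9697, -0.9394, -3.6364).
‖u_3‖ = 4.9390, so e_3 = (-0.2454, 0.6013, -0.1902, -0.7363).

Q = [[0.5547, 0.7852, -0.2454], [-0.2774, 0.2731, 0.6013], [0.5547, -0.5462, -0.1902], [-0.5547, 0.1024, -0.7363]], R = [[3.6056, 2.2188, 0.8321], [0.0000, 2.2532, 0.9559], [0.0000, 0.0000, 4.9390]]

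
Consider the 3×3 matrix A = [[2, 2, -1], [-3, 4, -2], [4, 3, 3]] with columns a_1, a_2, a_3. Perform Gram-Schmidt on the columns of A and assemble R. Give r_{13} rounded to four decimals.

r_{13} = 2.9711

a_1 = (2, -3, 4); ‖a_1‖ = 5.3852, so q_1 = (0.3714, -0.5571, 0.7428).
r_{13} = q_1·a_3 = 2.9711.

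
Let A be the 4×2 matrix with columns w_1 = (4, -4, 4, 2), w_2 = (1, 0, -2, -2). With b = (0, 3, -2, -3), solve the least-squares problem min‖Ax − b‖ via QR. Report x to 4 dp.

q_1 = w_1/‖w_1‖ = (4, -4, 4, 2)/7.2111 = (0.5547, -0.5547, 0.5547, 0.2774).
r_{12} = q_1·w_2 = -1.1094.
u_2 = w_2 + 1.1094·q_1 = (1.6154, -0.6154, -1.3846, -1.6923).
‖u_2‖ = 2.7873, so q_2 = (0.5795, -0.2208, -0.4968, -0.6071).
Qᵀb = (-3.6056, 2.1526).
Back-substitute: x_2 = 2.1526/2.7873 = 0.7723.
x_1 = (-3.6056 + 1.1094·0.7723)/7.2111 = -0.3812.

x = (-0.3812, 0.7723)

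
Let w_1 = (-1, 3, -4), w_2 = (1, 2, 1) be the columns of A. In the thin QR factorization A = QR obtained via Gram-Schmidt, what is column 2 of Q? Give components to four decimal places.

e_2 = (0.4253, 0.7719, 0.4726)

e_1 = w_1/‖w_1‖ = (-1, 3, -4)/5.0990 = (-0.1961, 0.5883, -0.7845).
r_{12} = e_1·w_2 = 0.1961.
u_2 = w_2 − 0.1961·e_1 = (1.0385, 1.8846, 1.1538).
‖u_2‖ = 2.4416, so e_2 = (0.4253, 0.7719, 0.4726).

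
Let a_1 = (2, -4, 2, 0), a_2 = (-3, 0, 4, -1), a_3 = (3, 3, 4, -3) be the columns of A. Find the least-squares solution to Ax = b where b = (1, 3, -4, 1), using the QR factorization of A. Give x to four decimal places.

x = (-0.6924, -0.7311, 0.0394)

a_1 = (2, -4, 2, 0); ‖a_1‖ = 4.8990, so e_1 = (0.4082, -0.8165, 0.4082, 0.0000).
e_1·a_2 = 0.4082·(-3) + (-0.8165)·0 + 0.4082·4 + 0.0000·(-1) = 0.4082.
u_2 = a_2 − 0.4082·e_1 = (-3.1667, 0.3333, 3.8333, -1.0000).
‖u_2‖ = 5.0827, so e_2 = (-0.6230, 0.0656, 0.7542, -0.1967).
e_1·a_3 = 0.4082·3 + (-0.8165)·3 + 0.4082·4 + 0.0000·(-3) = 0.4082; e_2·a_3 = (-0.6230)·3 + 0.0656·3 + 0.7542·4 + (-0.1967)·(-3) = 1.9347.
u_3 = a_3 − 0.4082·e_1 − 1.9347·e_2 = (4.0387, 3.2065, 2.3742, -2.6194).
‖u_3‖ = 6.2522, so e_3 = (0.6460, 0.5128, 0.3797, -0.4189).
Qᵀb = (-3.6742, -3.6398, 0.2466).
Back-substitute: x_3 = 0.2466/6.2522 = 0.0394.
x_2 = (-3.6398 − 1.9347·0.0394)/5.0827 = -0.7311.
x_1 = (-3.6742 − 0.4082·(-0.7311) − 0.4082·0.0394)/4.8990 = -0.6924.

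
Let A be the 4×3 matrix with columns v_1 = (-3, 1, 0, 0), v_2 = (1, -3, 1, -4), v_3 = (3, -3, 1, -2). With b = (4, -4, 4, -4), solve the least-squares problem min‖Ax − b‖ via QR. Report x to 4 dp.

x = (1.3333, -0.4444, 2.6667)

v_1 = (-3, 1, 0, 0); ‖v_1‖ = 3.1623, so e_1 = (-0.9487, 0.3162, 0.0000, 0.0000).
e_1·v_2 = (-0.9487)·1 + 0.3162·(-3) + 0.0000·1 + 0.0000·(-4) = -1.8974.
u_2 = v_2 + 1.8974·e_1 = (-0.8000, -2.4000, 1.0000, -4.0000).
‖u_2‖ = 4.8374, so e_2 = (-0.1654, -0.4961, 0.2067, -0.8269).
e_1·v_3 = (-0.9487)·3 + 0.3162·(-3) + 0.0000·1 + 0.0000·(-2) = -3.7947; e_2·v_3 = (-0.1654)·3 + (-0.4961)·(-3) + 0.2067·1 + (-0.8269)·(-2) = 2.8528.
u_3 = v_3 + 3.7947·e_1 − 2.8528·e_2 = (-0.1282, -0.3846, 0.4103, 0.3590).
‖u_3‖ = 0.6794, so e_3 = (-0.1887, -0.5661, 0.6039, 0.5284).
Qᵀb = (-5.0596, 5.4575, 1.8116).
Back-substitute: x_3 = 1.8116/0.6794 = 2.6667.
x_2 = (5.4575 − 2.8528·2.6667)/4.8374 = -0.4444.
x_1 = (-5.0596 + 1.8974·(-0.4444) + 3.7947·2.6667)/3.1623 = 1.3333.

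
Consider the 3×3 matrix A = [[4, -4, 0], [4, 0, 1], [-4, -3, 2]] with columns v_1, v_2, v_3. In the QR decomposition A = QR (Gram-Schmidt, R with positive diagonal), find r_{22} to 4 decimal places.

q_1 = v_1/‖v_1‖ = (4, 4, -4)/6.9282 = (0.5774, 0.5774, -0.5774).
r_{12} = q_1·v_2 = -0.5774.
u_2 = v_2 + 0.5774·q_1 = (-3.6667, 0.3333, -3.3333).
r_{22} = ‖u_2‖ = 4.9666.

r_{22} = 4.9666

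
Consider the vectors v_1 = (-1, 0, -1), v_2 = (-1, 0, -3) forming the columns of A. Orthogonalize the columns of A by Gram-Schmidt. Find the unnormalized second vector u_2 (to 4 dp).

e_1 = v_1/‖v_1‖ = (-1, 0, -1)/1.4142 = (-0.7071, 0.0000, -0.7071).
r_{12} = e_1·v_2 = 2.8284.
u_2 = v_2 − 2.8284·e_1 = (1.0000, 0.0000, -1.0000).

u_2 = (1.0000, 0.0000, -1.0000)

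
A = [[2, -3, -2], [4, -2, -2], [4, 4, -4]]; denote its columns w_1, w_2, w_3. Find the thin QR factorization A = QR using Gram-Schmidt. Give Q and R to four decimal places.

Q = [[0.3333, -0.5788, -0.7442], [0.6667, -0.4134, 0.6202], [0.6667, 0.7029, -0.2481]], R = [[6.0000, 0.3333, -4.6667], [0.0000, 5.3748, -0.8269], [0.0000, 0.0000, 1.2403]]

w_1 = (2, 4, 4); ‖w_1‖ = 6.0000, so q_1 = (0.3333, 0.6667, 0.6667).
q_1·w_2 = 0.3333·(-3) + 0.6667·(-2) + 0.6667·4 = 0.3333.
u_2 = w_2 − 0.3333·q_1 = (-3.1111, -2.2222, 3.7778).
‖u_2‖ = 5.3748, so q_2 = (-0.5788, -0.4134, 0.7029).
q_1·w_3 = 0.3333·(-2) + 0.6667·(-2) + 0.6667·(-4) = -4.6667; q_2·w_3 = (-0.5788)·(-2) + (-0.4134)·(-2) + 0.7029·(-4) = -0.8269.
u_3 = w_3 + 4.6667·q_1 + 0.8269·q_2 = (-0.9231, 0.7692, -0.3077).
‖u_3‖ = 1.2403, so q_3 = (-0.7442, 0.6202, -0.2481).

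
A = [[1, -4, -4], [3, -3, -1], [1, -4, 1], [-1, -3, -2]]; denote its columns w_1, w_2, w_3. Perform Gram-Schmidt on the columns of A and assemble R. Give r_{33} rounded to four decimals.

r_{33} = 3.5697

q_1 = w_1/‖w_1‖ = (1, 3, 1, -1)/3.4641 = (0.2887, 0.8660, 0.2887, -0.2887).
r_{12} = q_1·w_2 = -4.0415.
u_2 = w_2 + 4.0415·q_1 = (-2.8333, 0.5000, -2.8333, -4.1667).
‖u_2‖ = 5.8023, so q_2 = (-0.4883, 0.0862, -0.4883, -0.7181).
r_{13} = q_1·w_3 = -1.1547; r_{23} = q_2·w_3 = 2.8150.
u_3 = w_3 + 1.1547·q_1 − 2.8150·q_2 = (-2.2921, -0.2426, 2.7079, -0.3119).
r_{33} = ‖u_3‖ = 3.5697.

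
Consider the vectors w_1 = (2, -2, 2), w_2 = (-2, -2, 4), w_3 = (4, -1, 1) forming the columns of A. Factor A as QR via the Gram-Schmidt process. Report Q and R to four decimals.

e_1 = w_1/‖w_1‖ = (2, -2, 2)/3.4641 = (0.5774, -0.5774, 0.5774).
r_{12} = e_1·w_2 = 2.3094.
u_2 = w_2 − 2.3094·e_1 = (-3.3333, -0.6667, 2.6667).
‖u_2‖ = 4.3205, so e_2 = (-0.7715, -0.1543, 0.6172).
r_{13} = e_1·w_3 = 3.4641; r_{23} = e_2·w_3 = -2.3146.
u_3 = w_3 − 3.4641·e_1 + 2.3146·e_2 = (0.2143, 0.6429, 0.4286).
‖u_3‖ = 0.8018, so e_3 = (0.2673, 0.8018, 0.5345).

Q = [[0.5774, -0.7715, 0.2673], [-0.5774, -0.1543, 0.8018], [0.5774, 0.6172, 0.5345]], R = [[3.4641, 2.3094, 3.4641], [0.0000, 4.3205, -2.3146], [0.0000, 0.0000, 0.8018]]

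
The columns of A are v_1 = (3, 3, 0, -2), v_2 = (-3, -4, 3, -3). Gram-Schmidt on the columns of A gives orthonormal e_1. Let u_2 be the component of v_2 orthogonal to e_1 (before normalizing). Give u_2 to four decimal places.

u_2 = (-0.9545, -1.9545, 3.0000, -4.3636)

v_1 = (3, 3, 0, -2); ‖v_1‖ = 4.6904, so e_1 = (0.6396, 0.6396, 0.0000, -0.4264).
e_1·v_2 = 0.6396·(-3) + 0.6396·(-4) + 0.0000·3 + (-0.4264)·(-3) = -3.1980.
u_2 = v_2 + 3.1980·e_1 = (-0.9545, -1.9545, 3.0000, -4.3636).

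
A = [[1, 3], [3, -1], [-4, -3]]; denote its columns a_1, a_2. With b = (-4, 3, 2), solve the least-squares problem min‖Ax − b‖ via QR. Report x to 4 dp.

a_1 = (1, 3, -4); ‖a_1‖ = 5.0990, so q_1 = (0.1961, 0.5883, -0.7845).
q_1·a_2 = 0.1961·3 + 0.5883·(-1) + (-0.7845)·(-3) = 2.3534.
u_2 = a_2 − 2.3534·q_1 = (2.5385, -2.3846, -1.1538).
‖u_2‖ = 3.6690, so q_2 = (0.6919, -0.6499, -0.3145).
Qᵀb = (-0.5883, -5.3463).
Back-substitute: x_2 = -5.3463/3.6690 = -1.4571.
x_1 = (-0.5883 − 2.3534·(-1.4571))/5.0990 = 0.5571.

x = (0.5571, -1.4571)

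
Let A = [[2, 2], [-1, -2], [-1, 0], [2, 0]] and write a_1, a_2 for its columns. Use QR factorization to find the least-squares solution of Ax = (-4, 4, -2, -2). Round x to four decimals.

x = (-0.3636, -1.7273)

q_1 = a_1/‖a_1‖ = (2, -1, -1, 2)/3.1623 = (0.6325, -0.3162, -0.3162, 0.6325).
r_{12} = q_1·a_2 = 1.8974.
u_2 = a_2 − 1.8974·q_1 = (0.8000, -1.4000, 0.6000, -1.2000).
‖u_2‖ = 2.0976, so q_2 = (0.3814, -0.6674, 0.2860, -0.5721).
Qᵀb = (-4.4272, -3.6232).
Back-substitute: x_2 = -3.6232/2.0976 = -1.7273.
x_1 = (-4.4272 − 1.8974·(-1.7273))/3.1623 = -0.3636.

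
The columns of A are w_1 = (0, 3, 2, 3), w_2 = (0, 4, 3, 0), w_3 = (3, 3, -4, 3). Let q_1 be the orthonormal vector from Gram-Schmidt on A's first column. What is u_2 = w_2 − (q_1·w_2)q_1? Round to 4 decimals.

u_2 = (0.0000, 1.5455, 1.3636, -2.4545)

w_1 = (0, 3, 2, 3); ‖w_1‖ = 4.6904, so q_1 = (0.0000, 0.6396, 0.4264, 0.6396).
q_1·w_2 = 0.0000·0 + 0.6396·4 + 0.4264·3 + 0.6396·0 = 3.8376.
u_2 = w_2 − 3.8376·q_1 = (0.0000, 1.5455, 1.3636, -2.4545).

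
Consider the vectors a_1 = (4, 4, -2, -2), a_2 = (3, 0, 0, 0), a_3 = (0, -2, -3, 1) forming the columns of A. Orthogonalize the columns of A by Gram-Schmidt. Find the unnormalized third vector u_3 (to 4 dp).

a_1 = (4, 4, -2, -2); ‖a_1‖ = 6.3246, so e_1 = (0.6325, 0.6325, -0.3162, -0.3162).
e_1·a_2 = 0.6325·3 + 0.6325·0 + (-0.3162)·0 + (-0.3162)·0 = 1.8974.
u_2 = a_2 − 1.8974·e_1 = (1.8000, -1.2000, 0.6000, 0.6000).
‖u_2‖ = 2.3238, so e_2 = (0.7746, -0.5164, 0.2582, 0.2582).
e_1·a_3 = 0.6325·0 + 0.6325·(-2) + (-0.3162)·(-3) + (-0.3162)·1 = -0.6325; e_2·a_3 = 0.7746·0 + (-0.5164)·(-2) + 0.2582·(-3) + 0.2582·1 = 0.5164.
u_3 = a_3 + 0.6325·e_1 − 0.5164·e_2 = (0.0000, -1.3333, -3.3333, 0.6667).

u_3 = (0.0000, -1.3333, -3.3333, 0.6667)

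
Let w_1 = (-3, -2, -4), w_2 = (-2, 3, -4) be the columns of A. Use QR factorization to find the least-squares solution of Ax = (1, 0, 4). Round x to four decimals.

w_1 = (-3, -2, -4); ‖w_1‖ = 5.3852, so q_1 = (-0.5571, -0.3714, -0.7428).
q_1·w_2 = (-0.5571)·(-2) + (-0.3714)·3 + (-0.7428)·(-4) = 2.9711.
u_2 = w_2 − 2.9711·q_1 = (-0.3448, 4.1034, -1.7931).
‖u_2‖ = 4.4914, so q_2 = (-0.0768, 0.9136, -0.3992).
Qᵀb = (-3.5282, -1.6737).
Back-substitute: x_2 = -1.6737/4.4914 = -0.3726.
x_1 = (-3.5282 − 2.9711·(-0.3726))/5.3852 = -0.4496.

x = (-0.4496, -0.3726)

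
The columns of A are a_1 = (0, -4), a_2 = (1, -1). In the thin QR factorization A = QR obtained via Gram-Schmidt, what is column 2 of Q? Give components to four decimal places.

a_1 = (0, -4); ‖a_1‖ = 4.0000, so q_1 = (0.0000, -1.0000).
q_1·a_2 = 0.0000·1 + (-1.0000)·(-1) = 1.0000.
u_2 = a_2 − 1.0000·q_1 = (1.0000, 0.0000).
‖u_2‖ = 1.0000, so q_2 = (1.0000, 0.0000).

q_2 = (1.0000, 0.0000)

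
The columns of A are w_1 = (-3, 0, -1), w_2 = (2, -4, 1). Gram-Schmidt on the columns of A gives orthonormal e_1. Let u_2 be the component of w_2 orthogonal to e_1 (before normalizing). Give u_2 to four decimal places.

w_1 = (-3, 0, -1); ‖w_1‖ = 3.1623, so e_1 = (-0.9487, 0.0000, -0.3162).
e_1·w_2 = (-0.9487)·2 + 0.0000·(-4) + (-0.3162)·1 = -2.2136.
u_2 = w_2 + 2.2136·e_1 = (-0.1000, -4.0000, 0.3000).

u_2 = (-0.1000, -4.0000, 0.3000)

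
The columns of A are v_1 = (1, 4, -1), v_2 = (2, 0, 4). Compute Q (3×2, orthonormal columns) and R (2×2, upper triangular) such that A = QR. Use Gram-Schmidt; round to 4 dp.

v_1 = (1, 4, -1); ‖v_1‖ = 4.2426, so q_1 = (0.2357, 0.9428, -0.2357).
q_1·v_2 = 0.2357·2 + 0.9428·0 + (-0.2357)·4 = -0.4714.
u_2 = v_2 + 0.4714·q_1 = (2.1111, 0.4444, 3.8889).
‖u_2‖ = 4.4472, so q_2 = (0.4747, 0.0999, 0.8745).

Q = [[0.2357, 0.4747], [0.9428, 0.0999], [-0.2357, 0.8745]], R = [[4.2426, -0.4714], [0.0000, 4.4472]]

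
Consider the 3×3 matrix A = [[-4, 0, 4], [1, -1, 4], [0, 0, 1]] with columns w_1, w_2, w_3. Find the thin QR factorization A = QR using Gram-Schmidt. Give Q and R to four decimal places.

Q = [[-0.9701, -0.2425, 0.0000], [0.2425, -0.9701, 0.0000], [0.0000, 0.0000, 1.0000]], R = [[4.1231, -0.2425, -2.9104], [0.0000, 0.9701, -4.8507], [0.0000, 0.0000, 1.0000]]

q_1 = w_1/‖w_1‖ = (-4, 1, 0)/4.1231 = (-0.9701, 0.2425, 0.0000).
r_{12} = q_1·w_2 = -0.2425.
u_2 = w_2 + 0.2425·q_1 = (-0.2353, -0.9412, 0.0000).
‖u_2‖ = 0.9701, so q_2 = (-0.2425, -0.9701, 0.0000).
r_{13} = q_1·w_3 = -2.9104; r_{23} = q_2·w_3 = -4.8507.
u_3 = w_3 + 2.9104·q_1 + 4.8507·q_2 = (0.0000, 0.0000, 1.0000).
‖u_3‖ = 1.0000, so q_3 = (0.0000, 0.0000, 1.0000).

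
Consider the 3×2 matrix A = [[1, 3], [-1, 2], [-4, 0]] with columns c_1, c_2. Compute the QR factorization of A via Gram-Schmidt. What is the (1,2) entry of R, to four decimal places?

r_{12} = 0.2357

e_1 = c_1/‖c_1‖ = (1, -1, -4)/4.2426 = (0.2357, -0.2357, -0.9428).
r_{12} = e_1·c_2 = 0.2357.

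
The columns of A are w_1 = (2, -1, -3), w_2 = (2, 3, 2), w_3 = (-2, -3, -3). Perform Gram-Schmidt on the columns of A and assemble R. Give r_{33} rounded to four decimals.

w_1 = (2, -1, -3); ‖w_1‖ = 3.7417, so q_1 = (0.5345, -0.2673, -0.8018).
q_1·w_2 = 0.5345·2 + (-0.2673)·3 + (-0.8018)·2 = -1.3363.
u_2 = w_2 + 1.3363·q_1 = (2.7143, 2.6429, 0.9286).
‖u_2‖ = 3.9005, so q_2 = (0.6959, 0.6776, 0.2381).
q_1·w_3 = 0.5345·(-2) + (-0.2673)·(-3) + (-0.8018)·(-3) = 2.1381; q_2·w_3 = 0.6959·(-2) + 0.6776·(-3) + 0.2381·(-3) = -4.1386.
u_3 = w_3 − 2.1381·q_1 + 4.1386·q_2 = (-0.2629, 0.3756, -0.3005).
r_{33} = ‖u_3‖ = 0.5482.

r_{33} = 0.5482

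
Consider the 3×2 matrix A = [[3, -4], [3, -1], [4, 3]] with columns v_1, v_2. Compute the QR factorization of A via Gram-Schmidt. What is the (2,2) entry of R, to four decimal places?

r_{22} = 5.0730

e_1 = v_1/‖v_1‖ = (3, 3, 4)/5.8310 = (0.5145, 0.5145, 0.6860).
r_{12} = e_1·v_2 = -0.5145.
u_2 = v_2 + 0.5145·e_1 = (-3.7353, -0.7353, 3.3529).
r_{22} = ‖u_2‖ = 5.0730.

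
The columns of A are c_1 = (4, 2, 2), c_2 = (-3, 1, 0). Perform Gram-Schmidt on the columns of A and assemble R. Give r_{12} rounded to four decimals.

c_1 = (4, 2, 2); ‖c_1‖ = 4.8990, so e_1 = (0.8165, 0.4082, 0.4082).
r_{12} = e_1·c_2 = -2.0412.

r_{12} = -2.0412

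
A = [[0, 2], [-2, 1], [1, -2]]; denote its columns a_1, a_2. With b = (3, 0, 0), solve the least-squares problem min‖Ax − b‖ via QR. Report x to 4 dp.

x = (0.8276, 1.0345)

a_1 = (0, -2, 1); ‖a_1‖ = 2.2361, so e_1 = (0.0000, -0.8944, 0.4472).
e_1·a_2 = 0.0000·2 + (-0.8944)·1 + 0.4472·(-2) = -1.7889.
u_2 = a_2 + 1.7889·e_1 = (2.0000, -0.6000, -1.2000).
‖u_2‖ = 2.4083, so e_2 = (0.8305, -0.2491, -0.4983).
Qᵀb = (0.0000, 2.4914).
Back-substitute: x_2 = 2.4914/2.4083 = 1.0345.
x_1 = (0.0000 + 1.7889·1.0345)/2.2361 = 0.8276.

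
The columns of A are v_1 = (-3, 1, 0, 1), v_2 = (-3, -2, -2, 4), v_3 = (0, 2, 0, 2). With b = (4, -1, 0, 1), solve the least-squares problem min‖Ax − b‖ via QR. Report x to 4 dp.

x = (-1.6061, 0.2727, 0.6667)

v_1 = (-3, 1, 0, 1); ‖v_1‖ = 3.3166, so e_1 = (-0.9045, 0.3015, 0.0000, 0.3015).
e_1·v_2 = (-0.9045)·(-3) + 0.3015·(-2) + 0.0000·(-2) + 0.3015·4 = 3.3166.
u_2 = v_2 − 3.3166·e_1 = (0.0000, -3.0000, -2.0000, 3.0000).
‖u_2‖ = 4.6904, so e_2 = (0.0000, -0.6396, -0.4264, 0.6396).
e_1·v_3 = (-0.9045)·0 + 0.3015·2 + 0.0000·0 + 0.3015·2 = 1.2060; e_2·v_3 = 0.0000·0 + (-0.6396)·2 + (-0.4264)·0 + 0.6396·2 = 0.0000.
u_3 = v_3 − 1.2060·e_1 + 0.0000·e_2 = (1.0909, 1.6364, 0.0000, 1.6364).
‖u_3‖ = 2.5584, so e_3 = (0.4264, 0.6396, 0.0000, 0.6396).
Qᵀb = (-3.6181, 1.2792, 1.7056).
Back-substitute: x_3 = 1.7056/2.5584 = 0.6667.
x_2 = (1.2792 + 0.0000·0.6667)/4.6904 = 0.2727.
x_1 = (-3.6181 − 3.3166·0.2727 − 1.2060·0.6667)/3.3166 = -1.6061.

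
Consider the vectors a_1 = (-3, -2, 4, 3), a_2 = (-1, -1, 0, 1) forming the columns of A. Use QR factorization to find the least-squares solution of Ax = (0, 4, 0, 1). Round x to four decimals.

x = (0.1800, -1.4800)

a_1 = (-3, -2, 4, 3); ‖a_1‖ = 6.1644, so q_1 = (-0.4867, -0.3244, 0.6489, 0.4867).
q_1·a_2 = (-0.4867)·(-1) + (-0.3244)·(-1) + 0.6489·0 + 0.4867·1 = 1.2978.
u_2 = a_2 − 1.2978·q_1 = (-0.3684, -0.5789, -0.8421, 0.3684).
‖u_2‖ = 1.1471, so q_2 = (-0.3212, -0.5047, -0.7341, 0.3212).
Qᵀb = (-0.8111, -1.6977).
Back-substitute: x_2 = -1.6977/1.1471 = -1.4800.
x_1 = (-0.8111 − 1.2978·(-1.4800))/6.1644 = 0.1800.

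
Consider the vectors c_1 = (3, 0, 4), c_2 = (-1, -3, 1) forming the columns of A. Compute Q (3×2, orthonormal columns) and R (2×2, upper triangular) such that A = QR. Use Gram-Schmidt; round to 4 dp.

c_1 = (3, 0, 4); ‖c_1‖ = 5.0000, so e_1 = (0.6000, 0.0000, 0.8000).
e_1·c_2 = 0.6000·(-1) + 0.0000·(-3) + 0.8000·1 = 0.2000.
u_2 = c_2 − 0.2000·e_1 = (-1.1200, -3.0000, 0.8400).
‖u_2‖ = 3.3106, so e_2 = (-0.3383, -0.9062, 0.2537).

Q = [[0.6000, -0.3383], [0.0000, -0.9062], [0.8000, 0.2537]], R = [[5.0000, 0.2000], [0.0000, 3.3106]]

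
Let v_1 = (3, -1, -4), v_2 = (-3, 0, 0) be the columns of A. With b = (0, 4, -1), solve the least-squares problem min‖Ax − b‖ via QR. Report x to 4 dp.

v_1 = (3, -1, -4); ‖v_1‖ = 5.0990, so q_1 = (0.5883, -0.1961, -0.7845).
q_1·v_2 = 0.5883·(-3) + (-0.1961)·0 + (-0.7845)·0 = -1.7650.
u_2 = v_2 + 1.7650·q_1 = (-1.9615, -0.3462, -1.3846).
‖u_2‖ = 2.4258, so q_2 = (-0.8086, -0.1427, -0.5708).
Qᵀb = (0.0000, 0.0000).
Back-substitute: x_2 = 0.0000/2.4258 = 0.0000.
x_1 = (0.0000 + 1.7650·0.0000)/5.0990 = 0.0000.

x = (0.0000, 0.0000)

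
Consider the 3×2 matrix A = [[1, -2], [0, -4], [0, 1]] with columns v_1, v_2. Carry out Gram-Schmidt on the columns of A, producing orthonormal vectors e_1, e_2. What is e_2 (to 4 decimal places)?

e_2 = (0.0000, -0.9701, 0.2425)

e_1 = v_1/‖v_1‖ = (1, 0, 0)/1.0000 = (1.0000, 0.0000, 0.0000).
r_{12} = e_1·v_2 = -2.0000.
u_2 = v_2 + 2.0000·e_1 = (0.0000, -4.0000, 1.0000).
‖u_2‖ = 4.1231, so e_2 = (0.0000, -0.9701, 0.2425).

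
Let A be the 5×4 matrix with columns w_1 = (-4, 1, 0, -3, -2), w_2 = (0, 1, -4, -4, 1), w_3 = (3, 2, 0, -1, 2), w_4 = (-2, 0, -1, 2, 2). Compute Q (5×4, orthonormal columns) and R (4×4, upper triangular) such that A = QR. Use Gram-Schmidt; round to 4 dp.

Q = [[-0.7303, 0.2679, 0.3125, -0.5365], [0.1826, 0.1157, 0.6989, 0.3248], [0.0000, -0.7307, 0.5315, -0.1293], [-0.5477, -0.5298, -0.3095, 0.3777], [-0.3651, 0.3166, 0.1888, 0.6688]], R = [[5.4772, 2.0083, -2.0083, -0.3651], [0.0000, 5.4742, 2.1982, -0.2314], [0.0000, 0.0000, 3.0223, -1.3978], [0.0000, 0.0000, 0.0000, 3.2953]]

w_1 = (-4, 1, 0, -3, -2); ‖w_1‖ = 5.4772, so e_1 = (-0.7303, 0.1826, 0.0000, -0.5477, -0.3651).
e_1·w_2 = (-0.7303)·0 + 0.1826·1 + 0.0000·(-4) + (-0.5477)·(-4) + (-0.3651)·1 = 2.0083.
u_2 = w_2 − 2.0083·e_1 = (1.4667, 0.6333, -4.0000, -2.9000, 1.7333).
‖u_2‖ = 5.4742, so e_2 = (0.2679, 0.1157, -0.7307, -0.5298, 0.3166).
e_1·w_3 = (-0.7303)·3 + 0.1826·2 + 0.0000·0 + (-0.5477)·(-1) + (-0.3651)·2 = -2.0083; e_2·w_3 = 0.2679·3 + 0.1157·2 + (-0.7307)·0 + (-0.5298)·(-1) + 0.3166·2 = 2.1982.
u_3 = w_3 + 2.0083·e_1 − 2.1982·e_2 = (0.9444, 2.1123, 1.6062, -0.9355, 0.5706).
‖u_3‖ = 3.0223, so e_3 = (0.3125, 0.6989, 0.5315, -0.3095, 0.1888).
e_1·w_4 = (-0.7303)·(-2) + 0.1826·0 + 0.0000·(-1) + (-0.5477)·2 + (-0.3651)·2 = -0.3651; e_2·w_4 = 0.2679·(-2) + 0.1157·0 + (-0.7307)·(-1) + (-0.5298)·2 + 0.3166·2 = -0.2314; e_3·w_4 = 0.3125·(-2) + 0.6989·0 + 0.5315·(-1) + (-0.3095)·2 + 0.1888·2 = -1.3978.
u_4 = w_4 + 0.3651·e_1 + 0.2314·e_2 + 1.3978·e_3 = (-1.7679, 1.0704, -0.4262, 1.2448, 2.2038).
‖u_4‖ = 3.2953, so e_4 = (-0.5365, 0.3248, -0.1293, 0.3777, 0.6688).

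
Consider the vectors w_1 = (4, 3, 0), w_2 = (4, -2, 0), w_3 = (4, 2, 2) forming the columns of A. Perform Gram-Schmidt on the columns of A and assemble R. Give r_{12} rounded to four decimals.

r_{12} = 2.0000

q_1 = w_1/‖w_1‖ = (4, 3, 0)/5.0000 = (0.8000, 0.6000, 0.0000).
r_{12} = q_1·w_2 = 2.0000.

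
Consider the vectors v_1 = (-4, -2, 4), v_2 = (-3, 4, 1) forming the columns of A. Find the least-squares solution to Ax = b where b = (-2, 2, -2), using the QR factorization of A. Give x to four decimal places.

v_1 = (-4, -2, 4); ‖v_1‖ = 6.0000, so e_1 = (-0.6667, -0.3333, 0.6667).
e_1·v_2 = (-0.6667)·(-3) + (-0.3333)·4 + 0.6667·1 = 1.3333.
u_2 = v_2 − 1.3333·e_1 = (-2.1111, 4.4444, 0.1111).
‖u_2‖ = 4.9216, so e_2 = (-0.4289, 0.9030, 0.0226).
Qᵀb = (-0.6667, 2.6188).
Back-substitute: x_2 = 2.6188/4.9216 = 0.5321.
x_1 = (-0.6667 − 1.3333·0.5321)/6.0000 = -0.2294.

x = (-0.2294, 0.5321)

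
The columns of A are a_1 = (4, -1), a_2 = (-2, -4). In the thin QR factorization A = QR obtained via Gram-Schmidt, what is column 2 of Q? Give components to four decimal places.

e_2 = (-0.2425, -0.9701)

a_1 = (4, -1); ‖a_1‖ = 4.1231, so e_1 = (0.9701, -0.2425).
e_1·a_2 = 0.9701·(-2) + (-0.2425)·(-4) = -0.9701.
u_2 = a_2 + 0.9701·e_1 = (-1.0588, -4.2353).
‖u_2‖ = 4.3656, so e_2 = (-0.2425, -0.9701).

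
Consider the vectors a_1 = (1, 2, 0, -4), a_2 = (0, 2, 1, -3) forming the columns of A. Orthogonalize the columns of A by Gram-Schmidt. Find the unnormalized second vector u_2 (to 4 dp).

e_1 = a_1/‖a_1‖ = (1, 2, 0, -4)/4.5826 = (0.2182, 0.4364, 0.0000, -0.8729).
r_{12} = e_1·a_2 = 3.4915.
u_2 = a_2 − 3.4915·e_1 = (-0.7619, 0.4762, 1.0000, 0.0476).

u_2 = (-0.7619, 0.4762, 1.0000, 0.0476)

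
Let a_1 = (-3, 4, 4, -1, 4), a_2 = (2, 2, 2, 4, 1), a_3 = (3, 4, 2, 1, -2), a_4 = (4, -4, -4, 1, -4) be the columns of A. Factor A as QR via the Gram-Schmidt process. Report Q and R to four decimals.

Q = [[-0.3939, 0.4820, 0.3472, 0.7014], [0.5252, 0.2509, 0.5953, -0.1721], [0.5252, 0.2509, 0.1502, 0.0482], [-0.1313, 0.7989, -0.4001, -0.4247], [0.5252, 0.0594, -0.5852, 0.5438]], R = [[7.6158, 1.3131, 0.7878, -8.0097], [0.0000, 5.2226, 3.6314, 0.4820], [0.0000, 0.0000, 4.4936, 0.3472], [0.0000, 0.0000, 0.0000, 0.7014]]

a_1 = (-3, 4, 4, -1, 4); ‖a_1‖ = 7.6158, so e_1 = (-0.3939, 0.5252, 0.5252, -0.1313, 0.5252).
e_1·a_2 = (-0.3939)·2 + 0.5252·2 + 0.5252·2 + (-0.1313)·4 + 0.5252·1 = 1.3131.
u_2 = a_2 − 1.3131·e_1 = (2.5172, 1.3103, 1.3103, 4.1724, 0.3103).
‖u_2‖ = 5.2226, so e_2 = (0.4820, 0.2509, 0.2509, 0.7989, 0.0594).
e_1·a_3 = (-0.3939)·3 + 0.5252·4 + 0.5252·2 + (-0.1313)·1 + 0.5252·(-2) = 0.7878; e_2·a_3 = 0.4820·3 + 0.2509·4 + 0.2509·2 + 0.7989·1 + 0.0594·(-2) = 3.6314.
u_3 = a_3 − 0.7878·e_1 − 3.6314·e_2 = (1.5601, 2.6751, 0.6751, -1.7977, -2.6296).
‖u_3‖ = 4.4936, so e_3 = (0.3472, 0.5953, 0.1502, -0.4001, -0.5852).
e_1·a_4 = (-0.3939)·4 + 0.5252·(-4) + 0.5252·(-4) + (-0.1313)·1 + 0.5252·(-4) = -8.0097; e_2·a_4 = 0.4820·4 + 0.2509·(-4) + 0.2509·(-4) + 0.7989·1 + 0.0594·(-4) = 0.4820; e_3·a_4 = 0.3472·4 + 0.5953·(-4) + 0.1502·(-4) + (-0.4001)·1 + (-0.5852)·(-4) = 0.3472.
u_4 = a_4 + 8.0097·e_1 − 0.4820·e_2 − 0.3472·e_3 = (0.4920, -0.1207, 0.0338, -0.2979, 0.3814).
‖u_4‖ = 0.7014, so e_4 = (0.7014, -0.1721, 0.0482, -0.4247, 0.5438).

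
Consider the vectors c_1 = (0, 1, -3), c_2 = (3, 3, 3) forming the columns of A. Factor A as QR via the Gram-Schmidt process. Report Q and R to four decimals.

c_1 = (0, 1, -3); ‖c_1‖ = 3.1623, so e_1 = (0.0000, 0.3162, -0.9487).
e_1·c_2 = 0.0000·3 + 0.3162·3 + (-0.9487)·3 = -1.8974.
u_2 = c_2 + 1.8974·e_1 = (3.0000, 3.6000, 1.2000).
‖u_2‖ = 4.8374, so e_2 = (0.6202, 0.7442, 0.2481).

Q = [[0.0000, 0.6202], [0.3162, 0.7442], [-0.9487, 0.2481]], R = [[3.1623, -1.8974], [0.0000, 4.8374]]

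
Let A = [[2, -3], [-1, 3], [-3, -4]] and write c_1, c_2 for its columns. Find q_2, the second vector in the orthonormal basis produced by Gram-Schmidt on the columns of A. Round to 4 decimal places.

c_1 = (2, -1, -3); ‖c_1‖ = 3.7417, so q_1 = (0.5345, -0.2673, -0.8018).
q_1·c_2 = 0.5345·(-3) + (-0.2673)·3 + (-0.8018)·(-4) = 0.8018.
u_2 = c_2 − 0.8018·q_1 = (-3.4286, 3.2143, -3.3571).
‖u_2‖ = 5.7756, so q_2 = (-0.5936, 0.5565, -0.5813).

q_2 = (-0.5936, 0.5565, -0.5813)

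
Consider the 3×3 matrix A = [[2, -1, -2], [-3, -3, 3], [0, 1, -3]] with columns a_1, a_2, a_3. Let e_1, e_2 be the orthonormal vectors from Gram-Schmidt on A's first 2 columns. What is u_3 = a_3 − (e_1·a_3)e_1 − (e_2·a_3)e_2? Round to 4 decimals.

e_1 = a_1/‖a_1‖ = (2, -3, 0)/3.6056 = (0.5547, -0.8321, 0.0000).
r_{12} = e_1·a_2 = 1.9415.
u_2 = a_2 − 1.9415·e_1 = (-2.0769, -1.3846, 1.0000).
‖u_2‖ = 2.6890, so e_2 = (-0.7724, -0.5149, 0.3719).
r_{13} = e_1·a_3 = -3.6056; r_{23} = e_2·a_3 = -1.1157.
u_3 = a_3 + 3.6056·e_1 + 1.1157·e_2 = (-0.8617, -0.5745, -2.5851).

u_3 = (-0.8617, -0.5745, -2.5851)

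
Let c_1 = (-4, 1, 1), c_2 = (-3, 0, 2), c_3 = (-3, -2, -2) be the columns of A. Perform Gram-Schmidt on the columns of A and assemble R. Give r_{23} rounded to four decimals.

r_{23} = -0.8412

e_1 = c_1/‖c_1‖ = (-4, 1, 1)/4.2426 = (-0.9428, 0.2357, 0.2357).
r_{12} = e_1·c_2 = 3.2998.
u_2 = c_2 − 3.2998·e_1 = (0.1111, -0.7778, 1.2222).
‖u_2‖ = 1.4530, so e_2 = (0.0765, -0.5353, 0.8412).
r_{23} = e_2·c_3 = -0.8412.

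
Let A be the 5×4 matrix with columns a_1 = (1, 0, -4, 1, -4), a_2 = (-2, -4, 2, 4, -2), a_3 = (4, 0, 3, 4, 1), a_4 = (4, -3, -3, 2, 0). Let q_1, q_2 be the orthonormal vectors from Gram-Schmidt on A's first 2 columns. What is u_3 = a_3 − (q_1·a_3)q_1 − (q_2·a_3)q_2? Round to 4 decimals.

u_3 = (4.8204, 1.1367, 1.4236, 3.1153, 0.5603)

q_1 = a_1/‖a_1‖ = (1, 0, -4, 1, -4)/5.8310 = (0.1715, 0.0000, -0.6860, 0.1715, -0.6860).
r_{12} = q_1·a_2 = 0.3430.
u_2 = a_2 − 0.3430·q_1 = (-2.0588, -4.0000, 2.2353, 3.9412, -1.7647).
‖u_2‖ = 6.6244, so q_2 = (-0.3108, -0.6038, 0.3374, 0.5950, -0.2664).
r_{13} = q_1·a_3 = -1.3720; r_{23} = q_2·a_3 = 1.8825.
u_3 = a_3 + 1.3720·q_1 − 1.8825·q_2 = (4.8204, 1.1367, 1.4236, 3.1153, 0.5603).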